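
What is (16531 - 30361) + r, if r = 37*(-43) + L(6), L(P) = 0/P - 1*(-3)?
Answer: -15418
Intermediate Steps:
L(P) = 3 (L(P) = 0 + 3 = 3)
r = -1588 (r = 37*(-43) + 3 = -1591 + 3 = -1588)
(16531 - 30361) + r = (16531 - 30361) - 1588 = -13830 - 1588 = -15418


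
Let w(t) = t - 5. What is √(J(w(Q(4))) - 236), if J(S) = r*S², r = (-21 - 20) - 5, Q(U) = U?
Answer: I*√282 ≈ 16.793*I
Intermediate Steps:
r = -46 (r = -41 - 5 = -46)
w(t) = -5 + t
J(S) = -46*S²
√(J(w(Q(4))) - 236) = √(-46*(-5 + 4)² - 236) = √(-46*(-1)² - 236) = √(-46*1 - 236) = √(-46 - 236) = √(-282) = I*√282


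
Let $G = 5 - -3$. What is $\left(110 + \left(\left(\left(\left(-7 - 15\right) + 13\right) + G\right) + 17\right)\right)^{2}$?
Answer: $15876$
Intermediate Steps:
$G = 8$ ($G = 5 + 3 = 8$)
$\left(110 + \left(\left(\left(\left(-7 - 15\right) + 13\right) + G\right) + 17\right)\right)^{2} = \left(110 + \left(\left(\left(\left(-7 - 15\right) + 13\right) + 8\right) + 17\right)\right)^{2} = \left(110 + \left(\left(\left(-22 + 13\right) + 8\right) + 17\right)\right)^{2} = \left(110 + \left(\left(-9 + 8\right) + 17\right)\right)^{2} = \left(110 + \left(-1 + 17\right)\right)^{2} = \left(110 + 16\right)^{2} = 126^{2} = 15876$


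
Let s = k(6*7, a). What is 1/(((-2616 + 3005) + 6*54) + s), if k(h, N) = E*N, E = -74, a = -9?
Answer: 1/1379 ≈ 0.00072516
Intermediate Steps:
k(h, N) = -74*N
s = 666 (s = -74*(-9) = 666)
1/(((-2616 + 3005) + 6*54) + s) = 1/(((-2616 + 3005) + 6*54) + 666) = 1/((389 + 324) + 666) = 1/(713 + 666) = 1/1379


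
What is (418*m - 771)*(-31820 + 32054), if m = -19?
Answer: -2038842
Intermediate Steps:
(418*m - 771)*(-31820 + 32054) = (418*(-19) - 771)*(-31820 + 32054) = (-7942 - 771)*234 = -8713*234 = -2038842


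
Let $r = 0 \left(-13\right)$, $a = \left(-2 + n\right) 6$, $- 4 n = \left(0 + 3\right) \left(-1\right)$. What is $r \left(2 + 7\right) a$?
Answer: $0$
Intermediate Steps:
$n = \frac{3}{4}$ ($n = - \frac{\left(0 + 3\right) \left(-1\right)}{4} = - \frac{3 \left(-1\right)}{4} = \left(- \frac{1}{4}\right) \left(-3\right) = \frac{3}{4} \approx 0.75$)
$a = - \frac{15}{2}$ ($a = \left(-2 + \frac{3}{4}\right) 6 = \left(- \frac{5}{4}\right) 6 = - \frac{15}{2} \approx -7.5$)
$r = 0$
$r \left(2 + 7\right) a = 0 \left(2 + 7\right) \left(- \frac{15}{2}\right) = 0 \cdot 9 \left(- \frac{15}{2}\right) = 0 \left(- \frac{135}{2}\right) = 0$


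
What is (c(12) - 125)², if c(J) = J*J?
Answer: 361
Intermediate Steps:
c(J) = J²
(c(12) - 125)² = (12² - 125)² = (144 - 125)² = 19² = 361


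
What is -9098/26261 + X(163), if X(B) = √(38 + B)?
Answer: -9098/26261 + √201 ≈ 13.831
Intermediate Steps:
-9098/26261 + X(163) = -9098/26261 + √(38 + 163) = -9098*1/26261 + √201 = -9098/26261 + √201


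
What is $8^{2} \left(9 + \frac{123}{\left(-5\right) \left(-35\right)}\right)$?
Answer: $\frac{108672}{175} \approx 620.98$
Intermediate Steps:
$8^{2} \left(9 + \frac{123}{\left(-5\right) \left(-35\right)}\right) = 64 \left(9 + \frac{123}{175}\right) = 64 \cdot \frac{1698}{175} = \frac{108672}{175}$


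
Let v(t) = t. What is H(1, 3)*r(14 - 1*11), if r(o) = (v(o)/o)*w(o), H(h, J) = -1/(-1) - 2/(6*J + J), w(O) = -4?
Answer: -76/21 ≈ -3.6190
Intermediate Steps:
H(h, J) = 1 - 2/(7*J) (H(h, J) = -1*(-1) - 2*1/(7*J) = 1 - 2/(7*J))
r(o) = -4 (r(o) = (o/o)*(-4) = 1*(-4) = -4)
H(1, 3)*r(14 - 1*11) = ((-2/7 + 3)/3)*(-4) = ((⅓)*(19/7))*(-4) = (19/21)*(-4) = -76/21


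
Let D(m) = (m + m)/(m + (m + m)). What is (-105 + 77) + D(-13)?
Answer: -82/3 ≈ -27.333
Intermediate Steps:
D(m) = ⅔ (D(m) = (2*m)/(m + 2*m) = (2*m)/((3*m)) = (2*m)*(1/(3*m)) = ⅔)
(-105 + 77) + D(-13) = (-105 + 77) + ⅔ = -28 + ⅔ = -82/3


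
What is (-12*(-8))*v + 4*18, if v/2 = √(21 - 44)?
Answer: 72 + 192*I*√23 ≈ 72.0 + 920.8*I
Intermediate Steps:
v = 2*I*√23 (v = 2*√(21 - 44) = 2*√(-23) = 2*(I*√23) = 2*I*√23 ≈ 9.5917*I)
(-12*(-8))*v + 4*18 = (-12*(-8))*(2*I*√23) + 4*18 = 96*(2*I*√23) + 72 = 192*I*√23 + 72 = 72 + 192*I*√23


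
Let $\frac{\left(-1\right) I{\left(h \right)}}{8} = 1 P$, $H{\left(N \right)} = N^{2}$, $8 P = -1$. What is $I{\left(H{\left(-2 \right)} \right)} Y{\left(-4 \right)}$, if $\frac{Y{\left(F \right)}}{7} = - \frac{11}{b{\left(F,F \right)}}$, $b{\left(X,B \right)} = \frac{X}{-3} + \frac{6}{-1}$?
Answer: $\frac{33}{2} \approx 16.5$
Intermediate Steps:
$P = - \frac{1}{8}$ ($P = \frac{1}{8} \left(-1\right) = - \frac{1}{8} \approx -0.125$)
$b{\left(X,B \right)} = -6 - \frac{X}{3}$ ($b{\left(X,B \right)} = X \left(- \frac{1}{3}\right) + 6 \left(-1\right) = - \frac{X}{3} - 6 = -6 - \frac{X}{3}$)
$Y{\left(F \right)} = - \frac{77}{-6 - \frac{F}{3}}$ ($Y{\left(F \right)} = 7 \left(- \frac{11}{-6 - \frac{F}{3}}\right) = - \frac{77}{-6 - \frac{F}{3}}$)
$I{\left(h \right)} = 1$ ($I{\left(h \right)} = - 8 \cdot 1 \left(- \frac{1}{8}\right) = \left(-8\right) \left(- \frac{1}{8}\right) = 1$)
$I{\left(H{\left(-2 \right)} \right)} Y{\left(-4 \right)} = 1 \frac{231}{18 - 4} = 1 \cdot \frac{231}{14} = 1 \cdot 231 \cdot \frac{1}{14} = 1 \cdot \frac{33}{2} = \frac{33}{2}$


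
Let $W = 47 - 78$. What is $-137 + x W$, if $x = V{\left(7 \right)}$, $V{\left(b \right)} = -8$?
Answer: $111$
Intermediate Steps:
$x = -8$
$W = -31$ ($W = 47 - 78 = -31$)
$-137 + x W = -137 - -248 = -137 + 248 = 111$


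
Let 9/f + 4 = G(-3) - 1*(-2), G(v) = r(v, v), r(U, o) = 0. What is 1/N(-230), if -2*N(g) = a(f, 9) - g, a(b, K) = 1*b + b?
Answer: -2/221 ≈ -0.0090498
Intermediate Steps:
G(v) = 0
f = -9/2 (f = 9/(-4 + (0 - 1*(-2))) = 9/(-4 + (0 + 2)) = 9/(-4 + 2) = 9/(-2) = 9*(-1/2) = -9/2 ≈ -4.5000)
a(b, K) = 2*b (a(b, K) = b + b = 2*b)
N(g) = 9/2 + g/2 (N(g) = -(2*(-9/2) - g)/2 = -(-9 - g)/2 = 9/2 + g/2)
1/N(-230) = 1/(9/2 + (1/2)*(-230)) = 1/(9/2 - 115) = 1/(-221/2) = -2/221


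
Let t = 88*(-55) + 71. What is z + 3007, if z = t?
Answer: -1762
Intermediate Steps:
t = -4769 (t = -4840 + 71 = -4769)
z = -4769
z + 3007 = -4769 + 3007 = -1762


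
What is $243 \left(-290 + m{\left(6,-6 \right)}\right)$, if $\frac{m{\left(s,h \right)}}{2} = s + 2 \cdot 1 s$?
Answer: $-61722$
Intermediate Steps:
$m{\left(s,h \right)} = 6 s$ ($m{\left(s,h \right)} = 2 \left(s + 2 \cdot 1 s\right) = 2 \left(s + 2 s\right) = 2 \cdot 3 s = 6 s$)
$243 \left(-290 + m{\left(6,-6 \right)}\right) = 243 \left(-290 + 6 \cdot 6\right) = 243 \left(-290 + 36\right) = 243 \left(-254\right) = -61722$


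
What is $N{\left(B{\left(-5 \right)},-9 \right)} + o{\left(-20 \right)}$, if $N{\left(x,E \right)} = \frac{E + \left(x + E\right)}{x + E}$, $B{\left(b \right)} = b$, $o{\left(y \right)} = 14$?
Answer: $\frac{219}{14} \approx 15.643$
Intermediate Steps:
$N{\left(x,E \right)} = \frac{x + 2 E}{E + x}$ ($N{\left(x,E \right)} = \frac{E + \left(E + x\right)}{E + x} = \frac{x + 2 E}{E + x}$)
$N{\left(B{\left(-5 \right)},-9 \right)} + o{\left(-20 \right)} = \frac{-5 + 2 \left(-9\right)}{-9 - 5} + 14 = \frac{-5 - 18}{-14} + 14 = \left(- \frac{1}{14}\right) \left(-23\right) + 14 = \frac{23}{14} + 14 = \frac{219}{14}$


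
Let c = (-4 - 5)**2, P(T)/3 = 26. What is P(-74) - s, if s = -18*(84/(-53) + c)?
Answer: 79896/53 ≈ 1507.5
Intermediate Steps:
P(T) = 78 (P(T) = 3*26 = 78)
c = 81 (c = (-9)**2 = 81)
s = -75762/53 (s = -18*(84/(-53) + 81) = -18*(84*(-1/53) + 81) = -18*(-84/53 + 81) = -18*4209/53 = -75762/53 ≈ -1429.5)
P(-74) - s = 78 - 1*(-75762/53) = 78 + 75762/53 = 79896/53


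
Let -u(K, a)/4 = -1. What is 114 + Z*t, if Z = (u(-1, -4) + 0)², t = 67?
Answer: 1186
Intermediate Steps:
u(K, a) = 4 (u(K, a) = -4*(-1) = 4)
Z = 16 (Z = (4 + 0)² = 4² = 16)
114 + Z*t = 114 + 16*67 = 114 + 1072 = 1186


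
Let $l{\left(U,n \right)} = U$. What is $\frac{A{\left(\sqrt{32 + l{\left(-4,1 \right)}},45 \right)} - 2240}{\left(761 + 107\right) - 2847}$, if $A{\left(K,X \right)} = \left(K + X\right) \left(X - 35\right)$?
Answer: $\frac{1790}{1979} - \frac{20 \sqrt{7}}{1979} \approx 0.87776$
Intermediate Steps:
$A{\left(K,X \right)} = \left(-35 + X\right) \left(K + X\right)$ ($A{\left(K,X \right)} = \left(K + X\right) \left(-35 + X\right) = \left(-35 + X\right) \left(K + X\right)$)
$\frac{A{\left(\sqrt{32 + l{\left(-4,1 \right)}},45 \right)} - 2240}{\left(761 + 107\right) - 2847} = \frac{\left(45^{2} - 35 \sqrt{32 - 4} - 1575 + \sqrt{32 - 4} \cdot 45\right) - 2240}{\left(761 + 107\right) - 2847} = \frac{\left(2025 - 35 \sqrt{28} - 1575 + \sqrt{28} \cdot 45\right) - 2240}{868 - 2847} = \frac{\left(2025 - 35 \cdot 2 \sqrt{7} - 1575 + 2 \sqrt{7} \cdot 45\right) - 2240}{-1979} = \left(\left(2025 - 70 \sqrt{7} - 1575 + 90 \sqrt{7}\right) - 2240\right) \left(- \frac{1}{1979}\right) = \left(\left(450 + 20 \sqrt{7}\right) - 2240\right) \left(- \frac{1}{1979}\right) = \left(-1790 + 20 \sqrt{7}\right) \left(- \frac{1}{1979}\right) = \frac{1790}{1979} - \frac{20 \sqrt{7}}{1979}$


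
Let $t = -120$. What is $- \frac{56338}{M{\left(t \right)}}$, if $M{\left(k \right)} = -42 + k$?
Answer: $\frac{28169}{81} \approx 347.77$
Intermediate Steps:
$- \frac{56338}{M{\left(t \right)}} = - \frac{56338}{-42 - 120} = - \frac{56338}{-162} = \left(-56338\right) \left(- \frac{1}{162}\right) = \frac{28169}{81}$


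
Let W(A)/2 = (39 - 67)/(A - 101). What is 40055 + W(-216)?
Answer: 12697491/317 ≈ 40055.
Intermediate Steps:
W(A) = -56/(-101 + A) (W(A) = 2*((39 - 67)/(A - 101)) = 2*(-28/(-101 + A)) = -56/(-101 + A))
40055 + W(-216) = 40055 - 56/(-101 - 216) = 40055 - 56/(-317) = 40055 - 56*(-1/317) = 40055 + 56/317 = 12697491/317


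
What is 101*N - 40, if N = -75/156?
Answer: -4605/52 ≈ -88.558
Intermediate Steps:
N = -25/52 (N = -75*1/156 = -25/52 ≈ -0.48077)
101*N - 40 = 101*(-25/52) - 40 = -2525/52 - 40 = -4605/52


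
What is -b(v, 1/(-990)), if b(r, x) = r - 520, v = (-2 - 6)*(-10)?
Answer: 440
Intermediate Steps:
v = 80 (v = -8*(-10) = 80)
b(r, x) = -520 + r
-b(v, 1/(-990)) = -(-520 + 80) = -1*(-440) = 440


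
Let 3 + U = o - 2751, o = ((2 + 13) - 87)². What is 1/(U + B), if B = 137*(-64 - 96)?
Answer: -1/19490 ≈ -5.1308e-5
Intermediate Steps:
B = -21920 (B = 137*(-160) = -21920)
o = 5184 (o = (15 - 87)² = (-72)² = 5184)
U = 2430 (U = -3 + (5184 - 2751) = -3 + 2433 = 2430)
1/(U + B) = 1/(2430 - 21920) = 1/(-19490) = -1/19490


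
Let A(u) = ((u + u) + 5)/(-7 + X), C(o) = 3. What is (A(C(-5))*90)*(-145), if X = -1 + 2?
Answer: 23925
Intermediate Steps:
X = 1
A(u) = -⅚ - u/3 (A(u) = ((u + u) + 5)/(-7 + 1) = (2*u + 5)/(-6) = (5 + 2*u)*(-⅙) = -⅚ - u/3)
(A(C(-5))*90)*(-145) = ((-⅚ - ⅓*3)*90)*(-145) = ((-⅚ - 1)*90)*(-145) = -11/6*90*(-145) = -165*(-145) = 23925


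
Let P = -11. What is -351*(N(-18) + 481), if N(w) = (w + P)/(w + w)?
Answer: -676455/4 ≈ -1.6911e+5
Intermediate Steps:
N(w) = (-11 + w)/(2*w) (N(w) = (w - 11)/(w + w) = (-11 + w)/((2*w)) = (-11 + w)*(1/(2*w)) = (-11 + w)/(2*w))
-351*(N(-18) + 481) = -351*((½)*(-11 - 18)/(-18) + 481) = -351*((½)*(-1/18)*(-29) + 481) = -351*(29/36 + 481) = -351*17345/36 = -676455/4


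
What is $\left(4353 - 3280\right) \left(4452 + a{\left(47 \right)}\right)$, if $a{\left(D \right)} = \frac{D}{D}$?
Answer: $4778069$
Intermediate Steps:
$a{\left(D \right)} = 1$
$\left(4353 - 3280\right) \left(4452 + a{\left(47 \right)}\right) = \left(4353 - 3280\right) \left(4452 + 1\right) = 1073 \cdot 4453 = 4778069$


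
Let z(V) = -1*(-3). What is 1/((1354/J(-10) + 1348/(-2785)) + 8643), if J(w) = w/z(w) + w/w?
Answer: 19495/157173179 ≈ 0.00012404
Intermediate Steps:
z(V) = 3
J(w) = 1 + w/3 (J(w) = w/3 + w/w = w*(⅓) + 1 = w/3 + 1 = 1 + w/3)
1/((1354/J(-10) + 1348/(-2785)) + 8643) = 1/((1354/(1 + (⅓)*(-10)) + 1348/(-2785)) + 8643) = 1/((1354/(1 - 10/3) + 1348*(-1/2785)) + 8643) = 1/((1354/(-7/3) - 1348/2785) + 8643) = 1/((1354*(-3/7) - 1348/2785) + 8643) = 1/((-4062/7 - 1348/2785) + 8643) = 1/(-11322106/19495 + 8643) = 1/(157173179/19495) = 19495/157173179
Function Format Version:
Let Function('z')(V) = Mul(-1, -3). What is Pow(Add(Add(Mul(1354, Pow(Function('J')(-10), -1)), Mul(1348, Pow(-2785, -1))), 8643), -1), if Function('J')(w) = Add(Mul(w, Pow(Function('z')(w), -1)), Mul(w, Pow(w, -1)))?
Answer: Rational(19495, 157173179) ≈ 0.00012404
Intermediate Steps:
Function('z')(V) = 3
Function('J')(w) = Add(1, Mul(Rational(1, 3), w)) (Function('J')(w) = Add(Mul(w, Pow(3, -1)), Mul(w, Pow(w, -1))) = Add(Mul(w, Rational(1, 3)), 1) = Add(Mul(Rational(1, 3), w), 1) = Add(1, Mul(Rational(1, 3), w)))
Pow(Add(Add(Mul(1354, Pow(Function('J')(-10), -1)), Mul(1348, Pow(-2785, -1))), 8643), -1) = Pow(Add(Add(Mul(1354, Pow(Add(1, Mul(Rational(1, 3), -10)), -1)), Mul(1348, Pow(-2785, -1))), 8643), -1) = Pow(Add(Add(Mul(1354, Pow(Add(1, Rational(-10, 3)), -1)), Mul(1348, Rational(-1, 2785))), 8643), -1) = Pow(Add(Add(Mul(1354, Pow(Rational(-7, 3), -1)), Rational(-1348, 2785)), 8643), -1) = Pow(Add(Add(Mul(1354, Rational(-3, 7)), Rational(-1348, 2785)), 8643), -1) = Pow(Add(Add(Rational(-4062, 7), Rational(-1348, 2785)), 8643), -1) = Pow(Add(Rational(-11322106, 19495), 8643), -1) = Pow(Rational(157173179, 19495), -1) = Rational(19495, 157173179)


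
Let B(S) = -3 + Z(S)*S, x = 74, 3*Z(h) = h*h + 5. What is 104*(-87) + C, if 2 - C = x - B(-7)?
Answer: -9249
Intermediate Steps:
Z(h) = 5/3 + h**2/3 (Z(h) = (h*h + 5)/3 = (h**2 + 5)/3 = (5 + h**2)/3 = 5/3 + h**2/3)
B(S) = -3 + S*(5/3 + S**2/3) (B(S) = -3 + (5/3 + S**2/3)*S = -3 + S*(5/3 + S**2/3))
C = -201 (C = 2 - (74 - (-3 + (1/3)*(-7)*(5 + (-7)**2))) = 2 - (74 - (-3 + (1/3)*(-7)*(5 + 49))) = 2 - (74 - (-3 + (1/3)*(-7)*54)) = 2 - (74 - (-3 - 126)) = 2 - (74 - 1*(-129)) = 2 - (74 + 129) = 2 - 1*203 = 2 - 203 = -201)
104*(-87) + C = 104*(-87) - 201 = -9048 - 201 = -9249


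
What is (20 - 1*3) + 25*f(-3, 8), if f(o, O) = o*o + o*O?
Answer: -358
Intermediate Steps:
f(o, O) = o**2 + O*o
(20 - 1*3) + 25*f(-3, 8) = (20 - 1*3) + 25*(-3*(8 - 3)) = (20 - 3) + 25*(-3*5) = 17 + 25*(-15) = 17 - 375 = -358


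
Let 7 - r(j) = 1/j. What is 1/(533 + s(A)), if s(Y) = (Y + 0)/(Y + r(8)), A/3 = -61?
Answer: 1409/752461 ≈ 0.0018725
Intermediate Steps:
A = -183 (A = 3*(-61) = -183)
r(j) = 7 - 1/j
s(Y) = Y/(55/8 + Y) (s(Y) = (Y + 0)/(Y + (7 - 1/8)) = Y/(Y + (7 - 1*1/8)) = Y/(Y + (7 - 1/8)) = Y/(Y + 55/8) = Y/(55/8 + Y))
1/(533 + s(A)) = 1/(533 + 8*(-183)/(55 + 8*(-183))) = 1/(533 + 8*(-183)/(55 - 1464)) = 1/(533 + 8*(-183)/(-1409)) = 1/(533 + 8*(-183)*(-1/1409)) = 1/(533 + 1464/1409) = 1/(752461/1409) = 1409/752461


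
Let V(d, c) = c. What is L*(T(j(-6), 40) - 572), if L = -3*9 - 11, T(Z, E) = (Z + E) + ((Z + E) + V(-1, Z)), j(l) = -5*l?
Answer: 15276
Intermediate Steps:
T(Z, E) = 2*E + 3*Z (T(Z, E) = (Z + E) + ((Z + E) + Z) = (E + Z) + ((E + Z) + Z) = (E + Z) + (E + 2*Z) = 2*E + 3*Z)
L = -38 (L = -27 - 11 = -38)
L*(T(j(-6), 40) - 572) = -38*((2*40 + 3*(-5*(-6))) - 572) = -38*((80 + 3*30) - 572) = -38*((80 + 90) - 572) = -38*(170 - 572) = -38*(-402) = 15276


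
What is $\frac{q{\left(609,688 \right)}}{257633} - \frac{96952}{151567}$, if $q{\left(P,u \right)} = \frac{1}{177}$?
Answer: $- \frac{4421111975465}{6911612981247} \approx -0.63966$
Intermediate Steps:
$q{\left(P,u \right)} = \frac{1}{177}$
$\frac{q{\left(609,688 \right)}}{257633} - \frac{96952}{151567} = \frac{1}{177 \cdot 257633} - \frac{96952}{151567} = \frac{1}{177} \cdot \frac{1}{257633} - \frac{96952}{151567} = \frac{1}{45601041} - \frac{96952}{151567} = - \frac{4421111975465}{6911612981247}$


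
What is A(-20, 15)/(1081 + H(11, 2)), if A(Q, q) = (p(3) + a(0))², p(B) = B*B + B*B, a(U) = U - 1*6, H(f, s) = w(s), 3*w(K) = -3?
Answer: 2/15 ≈ 0.13333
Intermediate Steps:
w(K) = -1 (w(K) = (⅓)*(-3) = -1)
H(f, s) = -1
a(U) = -6 + U (a(U) = U - 6 = -6 + U)
p(B) = 2*B² (p(B) = B² + B² = 2*B²)
A(Q, q) = 144 (A(Q, q) = (2*3² + (-6 + 0))² = (2*9 - 6)² = (18 - 6)² = 12² = 144)
A(-20, 15)/(1081 + H(11, 2)) = 144/(1081 - 1) = 144/1080 = (1/1080)*144 = 2/15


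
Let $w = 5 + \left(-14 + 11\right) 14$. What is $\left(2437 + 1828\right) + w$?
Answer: $4228$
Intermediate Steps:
$w = -37$ ($w = 5 - 42 = -37$)
$\left(2437 + 1828\right) + w = \left(2437 + 1828\right) - 37 = 4265 - 37 = 4228$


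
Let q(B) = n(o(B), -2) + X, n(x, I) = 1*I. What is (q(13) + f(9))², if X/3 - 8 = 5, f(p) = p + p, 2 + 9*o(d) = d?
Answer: 3025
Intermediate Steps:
o(d) = -2/9 + d/9
n(x, I) = I
f(p) = 2*p
X = 39 (X = 24 + 3*5 = 24 + 15 = 39)
q(B) = 37 (q(B) = -2 + 39 = 37)
(q(13) + f(9))² = (37 + 2*9)² = (37 + 18)² = 55² = 3025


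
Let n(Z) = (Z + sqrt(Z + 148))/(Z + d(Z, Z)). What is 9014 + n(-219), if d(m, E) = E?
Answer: 18029/2 - I*sqrt(71)/438 ≈ 9014.5 - 0.019238*I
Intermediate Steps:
n(Z) = (Z + sqrt(148 + Z))/(2*Z) (n(Z) = (Z + sqrt(Z + 148))/(Z + Z) = (Z + sqrt(148 + Z))/((2*Z)) = (Z + sqrt(148 + Z))*(1/(2*Z)) = (Z + sqrt(148 + Z))/(2*Z))
9014 + n(-219) = 9014 + (1/2)*(-219 + sqrt(148 - 219))/(-219) = 9014 + (1/2)*(-1/219)*(-219 + sqrt(-71)) = 9014 + (1/2)*(-1/219)*(-219 + I*sqrt(71)) = 9014 + (1/2 - I*sqrt(71)/438) = 18029/2 - I*sqrt(71)/438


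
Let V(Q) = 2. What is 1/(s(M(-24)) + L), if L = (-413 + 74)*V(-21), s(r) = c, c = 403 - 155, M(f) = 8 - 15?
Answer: -1/430 ≈ -0.0023256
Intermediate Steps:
M(f) = -7
c = 248
s(r) = 248
L = -678 (L = (-413 + 74)*2 = -339*2 = -678)
1/(s(M(-24)) + L) = 1/(248 - 678) = 1/(-430) = -1/430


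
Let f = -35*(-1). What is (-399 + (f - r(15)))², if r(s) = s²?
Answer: 346921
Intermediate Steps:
f = 35
(-399 + (f - r(15)))² = (-399 + (35 - 1*15²))² = (-399 + (35 - 1*225))² = (-399 + (35 - 225))² = (-399 - 190)² = (-589)² = 346921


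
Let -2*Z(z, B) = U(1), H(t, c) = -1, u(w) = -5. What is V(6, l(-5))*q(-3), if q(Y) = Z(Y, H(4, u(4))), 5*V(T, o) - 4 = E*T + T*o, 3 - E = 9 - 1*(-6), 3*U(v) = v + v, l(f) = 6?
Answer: 32/15 ≈ 2.1333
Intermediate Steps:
U(v) = 2*v/3 (U(v) = (v + v)/3 = (2*v)/3 = 2*v/3)
E = -12 (E = 3 - (9 - 1*(-6)) = 3 - (9 + 6) = 3 - 1*15 = 3 - 15 = -12)
V(T, o) = ⅘ - 12*T/5 + T*o/5 (V(T, o) = ⅘ + (-12*T + T*o)/5 = ⅘ + (-12*T/5 + T*o/5) = ⅘ - 12*T/5 + T*o/5)
Z(z, B) = -⅓ (Z(z, B) = -1/3 = -½*⅔ = -⅓)
q(Y) = -⅓
V(6, l(-5))*q(-3) = (⅘ - 12/5*6 + (⅕)*6*6)*(-⅓) = (⅘ - 72/5 + 36/5)*(-⅓) = -32/5*(-⅓) = 32/15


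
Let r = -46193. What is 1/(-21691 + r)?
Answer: -1/67884 ≈ -1.4731e-5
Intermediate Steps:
1/(-21691 + r) = 1/(-21691 - 46193) = 1/(-67884) = -1/67884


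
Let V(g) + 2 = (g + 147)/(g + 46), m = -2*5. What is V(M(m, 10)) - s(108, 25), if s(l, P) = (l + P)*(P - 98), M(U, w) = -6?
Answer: 388421/40 ≈ 9710.5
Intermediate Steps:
m = -10
s(l, P) = (-98 + P)*(P + l) (s(l, P) = (P + l)*(-98 + P) = (-98 + P)*(P + l))
V(g) = -2 + (147 + g)/(46 + g) (V(g) = -2 + (g + 147)/(g + 46) = -2 + (147 + g)/(46 + g))
V(M(m, 10)) - s(108, 25) = (55 - 1*(-6))/(46 - 6) - (25**2 - 98*25 - 98*108 + 25*108) = (55 + 6)/40 - (625 - 2450 - 10584 + 2700) = (1/40)*61 - 1*(-9709) = 61/40 + 9709 = 388421/40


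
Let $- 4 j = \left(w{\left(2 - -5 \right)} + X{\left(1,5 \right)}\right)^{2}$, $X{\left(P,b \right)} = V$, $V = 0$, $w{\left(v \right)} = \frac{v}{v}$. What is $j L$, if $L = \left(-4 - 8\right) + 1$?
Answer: $\frac{11}{4} \approx 2.75$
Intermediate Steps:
$w{\left(v \right)} = 1$
$X{\left(P,b \right)} = 0$
$j = - \frac{1}{4}$ ($j = - \frac{\left(1 + 0\right)^{2}}{4} = - \frac{1^{2}}{4} = \left(- \frac{1}{4}\right) 1 = - \frac{1}{4} \approx -0.25$)
$L = -11$ ($L = -12 + 1 = -11$)
$j L = \left(- \frac{1}{4}\right) \left(-11\right) = \frac{11}{4}$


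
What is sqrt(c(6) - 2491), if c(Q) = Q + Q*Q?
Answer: I*sqrt(2449) ≈ 49.487*I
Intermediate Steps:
c(Q) = Q + Q**2
sqrt(c(6) - 2491) = sqrt(6*(1 + 6) - 2491) = sqrt(6*7 - 2491) = sqrt(42 - 2491) = sqrt(-2449) = I*sqrt(2449)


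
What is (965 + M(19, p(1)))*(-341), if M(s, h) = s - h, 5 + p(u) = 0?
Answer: -337249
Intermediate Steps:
p(u) = -5 (p(u) = -5 + 0 = -5)
(965 + M(19, p(1)))*(-341) = (965 + (19 - 1*(-5)))*(-341) = (965 + (19 + 5))*(-341) = (965 + 24)*(-341) = 989*(-341) = -337249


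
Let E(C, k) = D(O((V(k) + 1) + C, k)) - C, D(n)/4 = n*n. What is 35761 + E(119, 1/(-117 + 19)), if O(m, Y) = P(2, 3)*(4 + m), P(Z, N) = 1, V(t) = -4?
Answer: 93242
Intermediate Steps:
O(m, Y) = 4 + m (O(m, Y) = 1*(4 + m) = 4 + m)
D(n) = 4*n² (D(n) = 4*(n*n) = 4*n²)
E(C, k) = -C + 4*(1 + C)² (E(C, k) = 4*(4 + ((-4 + 1) + C))² - C = 4*(4 + (-3 + C))² - C = 4*(1 + C)² - C = -C + 4*(1 + C)²)
35761 + E(119, 1/(-117 + 19)) = 35761 + (-1*119 + 4*(1 + 119)²) = 35761 + (-119 + 4*120²) = 35761 + (-119 + 4*14400) = 35761 + (-119 + 57600) = 35761 + 57481 = 93242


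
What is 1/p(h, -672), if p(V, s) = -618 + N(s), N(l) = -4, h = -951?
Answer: -1/622 ≈ -0.0016077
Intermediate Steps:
p(V, s) = -622 (p(V, s) = -618 - 4 = -622)
1/p(h, -672) = 1/(-622) = -1/622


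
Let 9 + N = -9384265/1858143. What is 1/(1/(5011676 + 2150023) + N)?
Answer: -1478606762773/20774936354745 ≈ -0.071173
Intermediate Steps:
N = -26107552/1858143 (N = -9 - 9384265/1858143 = -26107552/1858143 ≈ -14.050)
1/(1/(5011676 + 2150023) + N) = 1/(1/(5011676 + 2150023) - 26107552/1858143) = 1/(1/7161699 - 26107552/1858143) = 1/(-20774936354745/1478606762773) = -1478606762773/20774936354745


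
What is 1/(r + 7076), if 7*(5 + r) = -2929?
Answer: 7/46568 ≈ 0.00015032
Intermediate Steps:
r = -2964/7 (r = -5 + (1/7)*(-2929) = -5 - 2929/7 = -2964/7 ≈ -423.43)
1/(r + 7076) = 1/(-2964/7 + 7076) = 1/(46568/7) = 7/46568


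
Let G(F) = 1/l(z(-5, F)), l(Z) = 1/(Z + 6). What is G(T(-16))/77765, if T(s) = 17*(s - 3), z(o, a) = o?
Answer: 1/77765 ≈ 1.2859e-5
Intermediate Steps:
l(Z) = 1/(6 + Z)
T(s) = -51 + 17*s (T(s) = 17*(-3 + s) = -51 + 17*s)
G(F) = 1 (G(F) = 1/(1/(6 - 5)) = 1/(1/1) = 1/1 = 1)
G(T(-16))/77765 = 1/77765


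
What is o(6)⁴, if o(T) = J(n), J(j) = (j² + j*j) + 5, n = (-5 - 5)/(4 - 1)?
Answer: 3603000625/6561 ≈ 5.4915e+5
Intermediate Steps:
n = -10/3 ≈ -3.3333
J(j) = 5 + 2*j² (J(j) = (j² + j²) + 5 = 2*j² + 5 = 5 + 2*j²)
o(T) = 245/9 (o(T) = 5 + 2*(-10/3)² = 5 + 2*(100/9) = 5 + 200/9 = 245/9)
o(6)⁴ = (245/9)⁴ = 3603000625/6561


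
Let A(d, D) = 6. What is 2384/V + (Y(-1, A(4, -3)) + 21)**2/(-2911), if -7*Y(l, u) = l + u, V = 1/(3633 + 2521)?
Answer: 29474311940/2009 ≈ 1.4671e+7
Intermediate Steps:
V = 1/6154 ≈ 0.00016250
Y(l, u) = -l/7 - u/7 (Y(l, u) = -(l + u)/7 = -l/7 - u/7)
2384/V + (Y(-1, A(4, -3)) + 21)**2/(-2911) = 2384/(1/6154) + ((-1/7*(-1) - 1/7*6) + 21)**2/(-2911) = 2384*6154 + ((1/7 - 6/7) + 21)**2*(-1/2911) = 14671136 + (-5/7 + 21)**2*(-1/2911) = 14671136 + (142/7)**2*(-1/2911) = 14671136 + (20164/49)*(-1/2911) = 14671136 - 284/2009 = 29474311940/2009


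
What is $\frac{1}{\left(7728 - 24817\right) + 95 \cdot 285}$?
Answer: $\frac{1}{9986} \approx 0.00010014$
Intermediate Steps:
$\frac{1}{\left(7728 - 24817\right) + 95 \cdot 285} = \frac{1}{\left(7728 - 24817\right) + 27075} = \frac{1}{-17089 + 27075} = \frac{1}{9986}$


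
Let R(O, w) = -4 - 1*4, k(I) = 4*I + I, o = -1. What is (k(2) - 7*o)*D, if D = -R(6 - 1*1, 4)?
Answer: 136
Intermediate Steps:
k(I) = 5*I
R(O, w) = -8 (R(O, w) = -4 - 4 = -8)
D = 8 (D = -1*(-8) = 8)
(k(2) - 7*o)*D = (5*2 - 7*(-1))*8 = (10 + 7)*8 = 17*8 = 136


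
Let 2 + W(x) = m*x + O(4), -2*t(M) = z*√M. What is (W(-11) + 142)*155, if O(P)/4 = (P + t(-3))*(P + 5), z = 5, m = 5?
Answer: 35495 - 13950*I*√3 ≈ 35495.0 - 24162.0*I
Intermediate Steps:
t(M) = -5*√M/2
O(P) = 4*(5 + P)*(P - 5*I*√3/2) (O(P) = 4*((P - 5*I*√3/2)*(P + 5)) = 4*((P - 5*I*√3/2)*(5 + P)) = 4*((5 + P)*(P - 5*I*√3/2)) = 4*(5 + P)*(P - 5*I*√3/2))
W(x) = 142 + 5*x - 90*I*√3 (W(x) = -2 + (5*x + (4*4² + 20*4 - 50*I*√3 - 10*I*4*√3)) = -2 + (5*x + (4*16 + 80 - 50*I*√3 - 40*I*√3)) = -2 + (5*x + (64 + 80 - 50*I*√3 - 40*I*√3)) = -2 + (5*x + (144 - 90*I*√3)) = -2 + (144 + 5*x - 90*I*√3) = 142 + 5*x - 90*I*√3)
(W(-11) + 142)*155 = ((142 + 5*(-11) - 90*I*√3) + 142)*155 = ((142 - 55 - 90*I*√3) + 142)*155 = ((87 - 90*I*√3) + 142)*155 = (229 - 90*I*√3)*155 = 35495 - 13950*I*√3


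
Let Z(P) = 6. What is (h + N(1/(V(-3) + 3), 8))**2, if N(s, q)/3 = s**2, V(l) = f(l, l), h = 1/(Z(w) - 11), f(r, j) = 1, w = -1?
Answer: 1/6400 ≈ 0.00015625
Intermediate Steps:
h = -1/5 (h = 1/(6 - 11) = 1/(-5) = -1/5 ≈ -0.20000)
V(l) = 1
N(s, q) = 3*s**2
(h + N(1/(V(-3) + 3), 8))**2 = (-1/5 + 3*(1/(1 + 3))**2)**2 = (-1/5 + 3*(1/4)**2)**2 = (-1/5 + 3*(1/16))**2 = (-1/5 + 3/16)**2 = (-1/80)**2 = 1/6400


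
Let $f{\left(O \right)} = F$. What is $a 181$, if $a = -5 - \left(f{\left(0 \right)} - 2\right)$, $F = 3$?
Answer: $-1086$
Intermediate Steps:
$f{\left(O \right)} = 3$
$a = -6$ ($a = -5 - \left(3 - 2\right) = -5 - 1 = -6$)
$a 181 = \left(-6\right) 181 = -1086$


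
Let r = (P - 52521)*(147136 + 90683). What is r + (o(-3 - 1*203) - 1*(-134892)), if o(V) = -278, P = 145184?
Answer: 22037156611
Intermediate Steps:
r = 22037021997 (r = (145184 - 52521)*(147136 + 90683) = 92663*237819 = 22037021997)
r + (o(-3 - 1*203) - 1*(-134892)) = 22037021997 + (-278 - 1*(-134892)) = 22037021997 + (-278 + 134892) = 22037021997 + 134614 = 22037156611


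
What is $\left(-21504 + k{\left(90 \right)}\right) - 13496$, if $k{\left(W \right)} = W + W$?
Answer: $-34820$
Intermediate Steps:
$k{\left(W \right)} = 2 W$
$\left(-21504 + k{\left(90 \right)}\right) - 13496 = \left(-21504 + 2 \cdot 90\right) - 13496 = \left(-21504 + 180\right) - 13496 = -21324 - 13496 = -34820$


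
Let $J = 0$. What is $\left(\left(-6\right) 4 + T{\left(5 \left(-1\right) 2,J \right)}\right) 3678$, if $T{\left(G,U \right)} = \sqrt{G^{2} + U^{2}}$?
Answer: $-51492$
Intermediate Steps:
$\left(\left(-6\right) 4 + T{\left(5 \left(-1\right) 2,J \right)}\right) 3678 = \left(\left(-6\right) 4 + \sqrt{\left(5 \left(-1\right) 2\right)^{2} + 0^{2}}\right) 3678 = \left(-24 + \sqrt{\left(\left(-5\right) 2\right)^{2} + 0}\right) 3678 = \left(-24 + \sqrt{\left(-10\right)^{2} + 0}\right) 3678 = \left(-24 + \sqrt{100 + 0}\right) 3678 = \left(-24 + \sqrt{100}\right) 3678 = \left(-24 + 10\right) 3678 = \left(-14\right) 3678 = -51492$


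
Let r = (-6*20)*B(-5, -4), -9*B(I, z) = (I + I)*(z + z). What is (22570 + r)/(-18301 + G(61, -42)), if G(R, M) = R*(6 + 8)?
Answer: -70910/52341 ≈ -1.3548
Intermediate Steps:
B(I, z) = -4*I*z/9 (B(I, z) = -(I + I)*(z + z)/9 = -2*I*2*z/9 = -4*I*z/9)
G(R, M) = 14*R (G(R, M) = R*14 = 14*R)
r = 3200/3 (r = (-6*20)*(-4/9*(-5)*(-4)) = -120*(-80/9) = 3200/3 ≈ 1066.7)
(22570 + r)/(-18301 + G(61, -42)) = (22570 + 3200/3)/(-18301 + 14*61) = 70910/(3*(-18301 + 854)) = (70910/3)/(-17447) = (70910/3)*(-1/17447) = -70910/52341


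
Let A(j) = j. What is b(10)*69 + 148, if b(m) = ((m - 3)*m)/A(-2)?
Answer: -2267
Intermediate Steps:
b(m) = -m*(-3 + m)/2 (b(m) = ((m - 3)*m)/(-2) = ((-3 + m)*m)*(-½) = (m*(-3 + m))*(-½) = -m*(-3 + m)/2)
b(10)*69 + 148 = ((½)*10*(3 - 1*10))*69 + 148 = ((½)*10*(3 - 10))*69 + 148 = ((½)*10*(-7))*69 + 148 = -35*69 + 148 = -2415 + 148 = -2267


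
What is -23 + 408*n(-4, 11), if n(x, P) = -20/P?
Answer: -8413/11 ≈ -764.82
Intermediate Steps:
-23 + 408*n(-4, 11) = -23 + 408*(-20/11) = -23 - 8160/11 = -8413/11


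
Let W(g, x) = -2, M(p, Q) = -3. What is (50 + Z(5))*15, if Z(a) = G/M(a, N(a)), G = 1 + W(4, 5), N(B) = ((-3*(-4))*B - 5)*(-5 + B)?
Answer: 755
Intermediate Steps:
N(B) = (-5 + B)*(-5 + 12*B) (N(B) = (12*B - 5)*(-5 + B) = (-5 + 12*B)*(-5 + B) = (-5 + B)*(-5 + 12*B))
G = -1 (G = 1 - 2 = -1)
Z(a) = ⅓ (Z(a) = -1/(-3) = -1*(-⅓) = ⅓)
(50 + Z(5))*15 = (50 + ⅓)*15 = (151/3)*15 = 755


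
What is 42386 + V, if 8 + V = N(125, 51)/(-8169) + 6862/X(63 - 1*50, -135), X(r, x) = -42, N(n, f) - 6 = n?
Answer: 114950364/2723 ≈ 42215.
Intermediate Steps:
N(n, f) = 6 + n
V = -466714/2723 (V = -8 + ((6 + 125)/(-8169) + 6862/(-42)) = -8 + (131*(-1/8169) + 6862*(-1/42)) = -8 + (-131/8169 - 3431/21) = -8 - 444930/2723 = -466714/2723 ≈ -171.40)
42386 + V = 42386 - 466714/2723 = 114950364/2723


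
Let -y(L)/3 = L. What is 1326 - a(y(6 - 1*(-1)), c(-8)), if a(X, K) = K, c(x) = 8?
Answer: 1318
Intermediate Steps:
y(L) = -3*L
1326 - a(y(6 - 1*(-1)), c(-8)) = 1326 - 1*8 = 1326 - 8 = 1318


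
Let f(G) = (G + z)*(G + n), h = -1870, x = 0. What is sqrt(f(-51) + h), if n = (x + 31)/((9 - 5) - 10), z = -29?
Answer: sqrt(23610)/3 ≈ 51.219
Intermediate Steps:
n = -31/6 (n = (0 + 31)/((9 - 5) - 10) = 31/(4 - 10) = 31/(-6) = 31*(-1/6) = -31/6 ≈ -5.1667)
f(G) = (-29 + G)*(-31/6 + G) (f(G) = (G - 29)*(G - 31/6) = (-29 + G)*(-31/6 + G))
sqrt(f(-51) + h) = sqrt((899/6 + (-51)**2 - 205/6*(-51)) - 1870) = sqrt((899/6 + 2601 + 3485/2) - 1870) = sqrt(13480/3 - 1870) = sqrt(7870/3) = sqrt(23610)/3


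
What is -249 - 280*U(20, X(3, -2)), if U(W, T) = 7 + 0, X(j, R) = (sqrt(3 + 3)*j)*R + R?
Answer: -2209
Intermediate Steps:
X(j, R) = R + R*j*sqrt(6) (X(j, R) = (sqrt(6)*j)*R + R = (j*sqrt(6))*R + R = R*j*sqrt(6) + R = R + R*j*sqrt(6))
U(W, T) = 7
-249 - 280*U(20, X(3, -2)) = -249 - 280*7 = -249 - 1960 = -2209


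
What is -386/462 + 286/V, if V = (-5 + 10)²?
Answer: 61241/5775 ≈ 10.605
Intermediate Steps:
V = 25 (V = 5² = 25)
-386/462 + 286/V = -386/462 + 286/25 = -386*1/462 + 286*(1/25) = -193/231 + 286/25 = 61241/5775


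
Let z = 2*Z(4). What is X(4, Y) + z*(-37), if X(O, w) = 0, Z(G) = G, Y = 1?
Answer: -296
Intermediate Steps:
z = 8 (z = 2*4 = 8)
X(4, Y) + z*(-37) = 0 + 8*(-37) = 0 - 296 = -296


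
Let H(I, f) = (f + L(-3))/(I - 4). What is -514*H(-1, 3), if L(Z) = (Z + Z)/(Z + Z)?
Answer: 2056/5 ≈ 411.20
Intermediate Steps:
L(Z) = 1 (L(Z) = (2*Z)/((2*Z)) = (2*Z)*(1/(2*Z)) = 1)
H(I, f) = (1 + f)/(-4 + I) (H(I, f) = (f + 1)/(I - 4) = (1 + f)/(-4 + I))
-514*H(-1, 3) = -514*(1 + 3)/(-4 - 1) = -514*4/(-5) = -(-514)*4/5 = -514*(-⅘) = 2056/5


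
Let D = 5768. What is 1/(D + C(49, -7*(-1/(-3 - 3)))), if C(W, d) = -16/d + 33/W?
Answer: 49/283337 ≈ 0.00017294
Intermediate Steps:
1/(D + C(49, -7*(-1/(-3 - 3)))) = 1/(5768 + (-16/((-7*(-1/(-3 - 3)))) + 33/49)) = 1/(5768 + (-16/((-7/((-1*(-6))))) + 33*(1/49))) = 1/(5768 + (-16/((-7/6)) + 33/49)) = 1/(5768 + (-16/((-7*1/6)) + 33/49)) = 1/(5768 + (-16/(-7/6) + 33/49)) = 1/(5768 + (-16*(-6/7) + 33/49)) = 1/(5768 + (96/7 + 33/49)) = 1/(5768 + 705/49) = 1/(283337/49) = 49/283337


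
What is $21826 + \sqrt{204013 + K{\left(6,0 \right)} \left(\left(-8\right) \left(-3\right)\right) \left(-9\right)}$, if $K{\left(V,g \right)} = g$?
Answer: $21826 + \sqrt{204013} \approx 22278.0$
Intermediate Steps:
$21826 + \sqrt{204013 + K{\left(6,0 \right)} \left(\left(-8\right) \left(-3\right)\right) \left(-9\right)} = 21826 + \sqrt{204013 + 0 \left(\left(-8\right) \left(-3\right)\right) \left(-9\right)} = 21826 + \sqrt{204013 + 0 \cdot 24 \left(-9\right)} = 21826 + \sqrt{204013 + 0 \left(-9\right)} = 21826 + \sqrt{204013 + 0} = 21826 + \sqrt{204013}$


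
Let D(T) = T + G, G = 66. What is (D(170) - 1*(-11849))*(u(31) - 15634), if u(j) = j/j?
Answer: -188924805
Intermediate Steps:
u(j) = 1
D(T) = 66 + T (D(T) = T + 66 = 66 + T)
(D(170) - 1*(-11849))*(u(31) - 15634) = ((66 + 170) - 1*(-11849))*(1 - 15634) = (236 + 11849)*(-15633) = 12085*(-15633) = -188924805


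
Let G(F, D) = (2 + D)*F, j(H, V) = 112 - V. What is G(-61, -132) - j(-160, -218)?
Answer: 7600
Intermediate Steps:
G(F, D) = F*(2 + D)
G(-61, -132) - j(-160, -218) = -61*(2 - 132) - (112 - 1*(-218)) = -61*(-130) - (112 + 218) = 7930 - 1*330 = 7930 - 330 = 7600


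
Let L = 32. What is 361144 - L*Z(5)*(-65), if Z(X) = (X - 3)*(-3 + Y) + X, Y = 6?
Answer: 384024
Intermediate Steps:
Z(X) = -9 + 4*X (Z(X) = (X - 3)*(-3 + 6) + X = (-3 + X)*3 + X = (-9 + 3*X) + X = -9 + 4*X)
361144 - L*Z(5)*(-65) = 361144 - 32*(-9 + 4*5)*(-65) = 361144 - 32*(-9 + 20)*(-65) = 361144 - 32*11*(-65) = 361144 - 352*(-65) = 361144 - 1*(-22880) = 361144 + 22880 = 384024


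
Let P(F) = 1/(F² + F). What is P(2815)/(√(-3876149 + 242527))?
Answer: -I*√3633622/28803866938880 ≈ -6.6179e-11*I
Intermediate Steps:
P(F) = 1/(F + F²)
P(2815)/(√(-3876149 + 242527)) = (1/(2815*(1 + 2815)))/(√(-3876149 + 242527)) = ((1/2815)/2816)/(√(-3633622)) = ((1/2815)*(1/2816))/((I*√3633622)) = (-I*√3633622/3633622)/7927040 = -I*√3633622/28803866938880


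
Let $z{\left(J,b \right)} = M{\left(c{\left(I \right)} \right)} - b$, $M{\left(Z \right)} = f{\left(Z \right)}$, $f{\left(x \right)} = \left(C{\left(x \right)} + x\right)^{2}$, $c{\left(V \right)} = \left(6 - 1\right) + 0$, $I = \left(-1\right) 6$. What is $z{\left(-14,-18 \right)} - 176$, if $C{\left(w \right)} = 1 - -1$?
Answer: $-109$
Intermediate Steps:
$C{\left(w \right)} = 2$ ($C{\left(w \right)} = 1 + 1 = 2$)
$I = -6$
$c{\left(V \right)} = 5$ ($c{\left(V \right)} = 5 + 0 = 5$)
$f{\left(x \right)} = \left(2 + x\right)^{2}$
$M{\left(Z \right)} = \left(2 + Z\right)^{2}$
$z{\left(J,b \right)} = 49 - b$ ($z{\left(J,b \right)} = \left(2 + 5\right)^{2} - b = 7^{2} - b = 49 - b$)
$z{\left(-14,-18 \right)} - 176 = \left(49 - -18\right) - 176 = \left(49 + 18\right) - 176 = 67 - 176 = -109$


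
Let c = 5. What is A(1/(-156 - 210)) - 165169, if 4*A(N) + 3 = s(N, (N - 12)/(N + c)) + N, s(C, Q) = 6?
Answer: -241806319/1464 ≈ -1.6517e+5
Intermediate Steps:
A(N) = 3/4 + N/4 (A(N) = -3/4 + (6 + N)/4 = -3/4 + (3/2 + N/4) = 3/4 + N/4)
A(1/(-156 - 210)) - 165169 = (3/4 + 1/(4*(-156 - 210))) - 165169 = (3/4 + (1/4)/(-366)) - 165169 = (3/4 + (1/4)*(-1/366)) - 165169 = (3/4 - 1/1464) - 165169 = 1097/1464 - 165169 = -241806319/1464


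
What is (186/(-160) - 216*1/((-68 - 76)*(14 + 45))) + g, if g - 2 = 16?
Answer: 79593/4720 ≈ 16.863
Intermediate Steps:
g = 18 (g = 2 + 16 = 18)
(186/(-160) - 216*1/((-68 - 76)*(14 + 45))) + g = (186/(-160) - 216*1/((-68 - 76)*(14 + 45))) + 18 = (186*(-1/160) - 216/((-144*59))) + 18 = (-93/80 - 216/(-8496)) + 18 = (-93/80 - 216*(-1/8496)) + 18 = (-93/80 + 3/118) + 18 = -5367/4720 + 18 = 79593/4720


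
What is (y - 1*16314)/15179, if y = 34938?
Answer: 18624/15179 ≈ 1.2270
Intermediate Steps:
(y - 1*16314)/15179 = (34938 - 1*16314)/15179 = (34938 - 16314)*(1/15179) = 18624*(1/15179) = 18624/15179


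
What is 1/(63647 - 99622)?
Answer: -1/35975 ≈ -2.7797e-5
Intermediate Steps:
1/(63647 - 99622) = 1/(-35975) = -1/35975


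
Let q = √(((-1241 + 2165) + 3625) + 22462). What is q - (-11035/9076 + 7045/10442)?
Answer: 25643525/47385796 + √27011 ≈ 164.89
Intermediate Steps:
q = √27011 (q = √((924 + 3625) + 22462) = √(4549 + 22462) = √27011 ≈ 164.35)
q - (-11035/9076 + 7045/10442) = √27011 - (-11035/9076 + 7045/10442) = √27011 - 1*(-25643525/47385796) = √27011 + 25643525/47385796 = 25643525/47385796 + √27011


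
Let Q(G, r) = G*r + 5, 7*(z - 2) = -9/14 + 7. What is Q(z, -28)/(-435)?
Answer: 107/609 ≈ 0.17570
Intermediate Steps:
z = 285/98 (z = 2 + (-9/14 + 7)/7 = 2 + (⅐)*(89/14) = 2 + 89/98 = 285/98 ≈ 2.9082)
Q(G, r) = 5 + G*r
Q(z, -28)/(-435) = (5 + (285/98)*(-28))/(-435) = (5 - 570/7)*(-1/435) = -535/7*(-1/435) = 107/609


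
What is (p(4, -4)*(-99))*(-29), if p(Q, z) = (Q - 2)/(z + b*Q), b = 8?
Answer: 2871/14 ≈ 205.07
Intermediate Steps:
p(Q, z) = (-2 + Q)/(z + 8*Q) (p(Q, z) = (Q - 2)/(z + 8*Q) = (-2 + Q)/(z + 8*Q))
(p(4, -4)*(-99))*(-29) = (((-2 + 4)/(-4 + 8*4))*(-99))*(-29) = ((2/(-4 + 32))*(-99))*(-29) = ((2/28)*(-99))*(-29) = (((1/28)*2)*(-99))*(-29) = ((1/14)*(-99))*(-29) = -99/14*(-29) = 2871/14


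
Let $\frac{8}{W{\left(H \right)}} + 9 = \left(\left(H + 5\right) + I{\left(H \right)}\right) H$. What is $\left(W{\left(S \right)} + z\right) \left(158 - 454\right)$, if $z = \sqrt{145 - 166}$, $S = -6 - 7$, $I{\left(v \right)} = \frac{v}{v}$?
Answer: $- \frac{1184}{41} - 296 i \sqrt{21} \approx -28.878 - 1356.4 i$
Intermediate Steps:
$I{\left(v \right)} = 1$
$S = -13$ ($S = -6 - 7 = -13$)
$z = i \sqrt{21}$ ($z = \sqrt{-21} = i \sqrt{21} \approx 4.5826 i$)
$W{\left(H \right)} = \frac{8}{-9 + H \left(6 + H\right)}$ ($W{\left(H \right)} = \frac{8}{-9 + \left(\left(H + 5\right) + 1\right) H} = \frac{8}{-9 + \left(\left(5 + H\right) + 1\right) H} = \frac{8}{-9 + \left(6 + H\right) H} = \frac{8}{-9 + H \left(6 + H\right)}$)
$\left(W{\left(S \right)} + z\right) \left(158 - 454\right) = \left(\frac{8}{-9 + \left(-13\right)^{2} + 6 \left(-13\right)} + i \sqrt{21}\right) \left(158 - 454\right) = \left(\frac{8}{-9 + 169 - 78} + i \sqrt{21}\right) \left(-296\right) = \left(\frac{8}{82} + i \sqrt{21}\right) \left(-296\right) = \left(8 \cdot \frac{1}{82} + i \sqrt{21}\right) \left(-296\right) = \left(\frac{4}{41} + i \sqrt{21}\right) \left(-296\right) = - \frac{1184}{41} - 296 i \sqrt{21}$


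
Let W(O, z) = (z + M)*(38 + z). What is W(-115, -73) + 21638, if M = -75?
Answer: 26818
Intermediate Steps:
W(O, z) = (-75 + z)*(38 + z) (W(O, z) = (z - 75)*(38 + z) = (-75 + z)*(38 + z))
W(-115, -73) + 21638 = (-2850 + (-73)² - 37*(-73)) + 21638 = (-2850 + 5329 + 2701) + 21638 = 5180 + 21638 = 26818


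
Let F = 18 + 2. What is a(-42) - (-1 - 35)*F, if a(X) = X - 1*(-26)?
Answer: 704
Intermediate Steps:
F = 20
a(X) = 26 + X (a(X) = X + 26 = 26 + X)
a(-42) - (-1 - 35)*F = (26 - 42) - (-1 - 35)*20 = -16 - (-36)*20 = -16 - 1*(-720) = -16 + 720 = 704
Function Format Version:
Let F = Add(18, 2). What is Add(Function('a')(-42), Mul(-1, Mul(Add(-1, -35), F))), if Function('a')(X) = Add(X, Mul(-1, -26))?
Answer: 704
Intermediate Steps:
F = 20
Function('a')(X) = Add(26, X) (Function('a')(X) = Add(X, 26) = Add(26, X))
Add(Function('a')(-42), Mul(-1, Mul(Add(-1, -35), F))) = Add(Add(26, -42), Mul(-1, Mul(Add(-1, -35), 20))) = Add(-16, Mul(-1, Mul(-36, 20))) = Add(-16, Mul(-1, -720)) = Add(-16, 720) = 704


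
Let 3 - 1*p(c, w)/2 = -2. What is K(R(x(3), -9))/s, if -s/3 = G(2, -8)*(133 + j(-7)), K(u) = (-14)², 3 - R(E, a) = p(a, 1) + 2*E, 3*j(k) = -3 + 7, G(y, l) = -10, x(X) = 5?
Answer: 98/2015 ≈ 0.048635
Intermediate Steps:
j(k) = 4/3 (j(k) = (-3 + 7)/3 = (⅓)*4 = 4/3)
p(c, w) = 10 (p(c, w) = 6 - 2*(-2) = 6 + 4 = 10)
R(E, a) = -7 - 2*E (R(E, a) = 3 - (10 + 2*E) = 3 + (-10 - 2*E) = -7 - 2*E)
K(u) = 196
s = 4030 (s = -(-30)*(133 + 4/3) = -(-30)*403/3 = -3*(-4030/3) = 4030)
K(R(x(3), -9))/s = 196/4030 = 196*(1/4030) = 98/2015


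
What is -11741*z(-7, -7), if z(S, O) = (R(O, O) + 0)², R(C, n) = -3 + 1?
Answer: -46964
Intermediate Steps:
R(C, n) = -2
z(S, O) = 4 (z(S, O) = (-2 + 0)² = (-2)² = 4)
-11741*z(-7, -7) = -11741*4 = -46964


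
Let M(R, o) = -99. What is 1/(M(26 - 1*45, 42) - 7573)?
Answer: -1/7672 ≈ -0.00013034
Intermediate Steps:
1/(M(26 - 1*45, 42) - 7573) = 1/(-99 - 7573) = 1/(-7672) = -1/7672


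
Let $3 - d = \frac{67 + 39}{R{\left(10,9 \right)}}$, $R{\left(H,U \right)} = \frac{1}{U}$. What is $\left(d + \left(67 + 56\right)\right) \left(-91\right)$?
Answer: $75348$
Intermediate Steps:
$d = -951$ ($d = 3 - \frac{67 + 39}{\frac{1}{9}} = 3 - 106 \frac{1}{\frac{1}{9}} = 3 - 106 \cdot 9 = 3 - 954 = -951$)
$\left(d + \left(67 + 56\right)\right) \left(-91\right) = \left(-951 + \left(67 + 56\right)\right) \left(-91\right) = \left(-951 + 123\right) \left(-91\right) = \left(-828\right) \left(-91\right) = 75348$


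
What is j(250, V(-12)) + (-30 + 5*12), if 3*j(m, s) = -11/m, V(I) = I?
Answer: 22489/750 ≈ 29.985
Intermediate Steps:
j(m, s) = -11/(3*m) (j(m, s) = (-11/m)/3 = -11/(3*m))
j(250, V(-12)) + (-30 + 5*12) = -11/3/250 + (-30 + 5*12) = -11/3*1/250 + (-30 + 60) = -11/750 + 30 = 22489/750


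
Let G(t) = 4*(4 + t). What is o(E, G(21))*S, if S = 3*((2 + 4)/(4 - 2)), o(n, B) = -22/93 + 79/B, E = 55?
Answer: 15441/3100 ≈ 4.9810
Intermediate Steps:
G(t) = 16 + 4*t
o(n, B) = -22/93 + 79/B (o(n, B) = -22*1/93 + 79/B = -22/93 + 79/B)
S = 9 (S = 3*(6/2) = 3*(6*(1/2)) = 3*3 = 9)
o(E, G(21))*S = (-22/93 + 79/(16 + 4*21))*9 = (-22/93 + 79/(16 + 84))*9 = (-22/93 + 79/100)*9 = (5147/9300)*9 = 15441/3100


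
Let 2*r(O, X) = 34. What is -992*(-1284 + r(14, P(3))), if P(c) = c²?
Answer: 1256864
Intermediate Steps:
r(O, X) = 17 (r(O, X) = (½)*34 = 17)
-992*(-1284 + r(14, P(3))) = -992*(-1284 + 17) = -992*(-1267) = 1256864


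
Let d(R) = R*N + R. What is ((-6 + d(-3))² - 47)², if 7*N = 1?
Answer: 4214809/2401 ≈ 1755.4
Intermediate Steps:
N = ⅐ (N = (⅐)*1 = ⅐ ≈ 0.14286)
d(R) = 8*R/7 (d(R) = R*(⅐) + R = R/7 + R = 8*R/7)
((-6 + d(-3))² - 47)² = ((-6 + (8/7)*(-3))² - 47)² = ((-6 - 24/7)² - 47)² = ((-66/7)² - 47)² = (4356/49 - 47)² = (2053/49)² = 4214809/2401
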